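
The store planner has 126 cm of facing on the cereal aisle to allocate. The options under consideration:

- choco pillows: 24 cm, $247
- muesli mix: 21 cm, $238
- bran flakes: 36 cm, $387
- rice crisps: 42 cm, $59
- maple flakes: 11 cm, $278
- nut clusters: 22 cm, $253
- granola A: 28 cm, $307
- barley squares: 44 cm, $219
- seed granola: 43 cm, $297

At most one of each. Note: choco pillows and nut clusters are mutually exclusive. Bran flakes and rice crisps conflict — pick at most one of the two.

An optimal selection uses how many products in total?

5

Best achievable weekly sales is 1463.
muesli mix + bran flakes + maple flakes + nut clusters + granola A hits 1463 at 118 cm.
Every optimal selection uses 5 products.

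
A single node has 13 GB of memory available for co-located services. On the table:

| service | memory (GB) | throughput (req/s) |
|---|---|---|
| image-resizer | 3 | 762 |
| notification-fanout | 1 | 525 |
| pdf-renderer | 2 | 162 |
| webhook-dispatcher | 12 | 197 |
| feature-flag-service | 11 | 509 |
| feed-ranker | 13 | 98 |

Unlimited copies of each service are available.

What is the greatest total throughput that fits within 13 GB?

6825

The ratio ordering already packs tightly: 13×notification-fanout, 13 GB, 6825.
Nothing else within 13 GB beats 6825.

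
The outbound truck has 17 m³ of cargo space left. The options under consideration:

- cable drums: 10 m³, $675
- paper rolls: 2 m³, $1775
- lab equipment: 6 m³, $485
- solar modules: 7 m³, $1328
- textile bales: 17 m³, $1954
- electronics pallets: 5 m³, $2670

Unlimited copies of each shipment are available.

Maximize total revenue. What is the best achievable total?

The ratio ordering already packs tightly: 8×paper rolls, 16 m³, 14200.
The spare 1 m³ is too small for any remaining shipment, and no exchange beats 14200.

14200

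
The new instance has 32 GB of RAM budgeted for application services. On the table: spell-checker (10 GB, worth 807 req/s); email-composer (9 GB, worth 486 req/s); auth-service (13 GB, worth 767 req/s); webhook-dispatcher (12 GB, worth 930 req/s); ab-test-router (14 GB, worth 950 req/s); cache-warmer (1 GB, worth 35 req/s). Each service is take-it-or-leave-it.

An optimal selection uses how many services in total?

4

Optimal total is 2258.
For example spell-checker + email-composer + webhook-dispatcher + cache-warmer achieves it, using 32 GB.
All optima have 4 services.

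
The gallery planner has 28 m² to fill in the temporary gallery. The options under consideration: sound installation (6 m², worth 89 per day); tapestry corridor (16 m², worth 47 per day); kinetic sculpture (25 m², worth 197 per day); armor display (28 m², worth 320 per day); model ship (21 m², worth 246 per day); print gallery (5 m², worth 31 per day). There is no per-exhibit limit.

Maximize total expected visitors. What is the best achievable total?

356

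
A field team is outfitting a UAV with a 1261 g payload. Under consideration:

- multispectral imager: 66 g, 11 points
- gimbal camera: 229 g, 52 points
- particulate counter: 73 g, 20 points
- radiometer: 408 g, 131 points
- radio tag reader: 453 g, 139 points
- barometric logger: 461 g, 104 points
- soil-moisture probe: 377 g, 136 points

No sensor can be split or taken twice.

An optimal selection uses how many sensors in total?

Optimal total is 406.
radiometer + radio tag reader + soil-moisture probe hits 406 at 1238 g.
Every optimal selection uses 3 sensors.

3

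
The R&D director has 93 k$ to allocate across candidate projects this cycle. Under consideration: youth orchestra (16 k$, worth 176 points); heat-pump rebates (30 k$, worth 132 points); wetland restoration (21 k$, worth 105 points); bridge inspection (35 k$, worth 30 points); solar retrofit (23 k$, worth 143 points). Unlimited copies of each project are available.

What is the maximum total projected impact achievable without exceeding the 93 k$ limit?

The ratio ordering already packs tightly: 5×youth orchestra, 80 k$, 880.

880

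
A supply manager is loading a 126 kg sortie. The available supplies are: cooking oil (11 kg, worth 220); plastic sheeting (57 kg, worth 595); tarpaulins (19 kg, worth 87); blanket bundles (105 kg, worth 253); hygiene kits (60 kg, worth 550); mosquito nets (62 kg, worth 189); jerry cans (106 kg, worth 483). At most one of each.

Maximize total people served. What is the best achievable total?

1145

Density check — cooking oil 20.00, plastic sheeting 10.44, hygiene kits 9.17 are the best per kg.
Greedy by ratio would take cooking oil + plastic sheeting + tarpaulins: 87 kg used, total 902.
The 30 kg tied up in cooking oil and tarpaulins is better spent on hygiene kits — total rises to 1145 (117 kg).
Nothing else within 126 kg beats 1145.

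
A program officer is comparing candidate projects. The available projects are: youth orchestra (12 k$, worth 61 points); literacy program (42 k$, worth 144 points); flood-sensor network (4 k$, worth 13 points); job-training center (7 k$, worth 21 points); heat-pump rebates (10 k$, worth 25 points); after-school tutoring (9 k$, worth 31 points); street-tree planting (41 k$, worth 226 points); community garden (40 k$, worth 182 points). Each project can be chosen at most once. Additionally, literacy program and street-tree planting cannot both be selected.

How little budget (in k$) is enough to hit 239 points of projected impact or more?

45

Look for the lowest-budget combination reaching 239.
flood-sensor network + street-tree planting reaches 239 using 45 k$.
Below 45 k$ the best achievable stays under 239.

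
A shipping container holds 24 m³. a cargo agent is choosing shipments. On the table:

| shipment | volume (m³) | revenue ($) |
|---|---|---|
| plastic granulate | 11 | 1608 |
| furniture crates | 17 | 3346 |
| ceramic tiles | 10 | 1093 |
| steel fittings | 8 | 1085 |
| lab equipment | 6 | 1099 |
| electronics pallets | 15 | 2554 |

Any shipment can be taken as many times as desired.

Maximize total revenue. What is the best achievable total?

4445

Taking furniture crates + lab equipment: 23 m³ used, 4445 in revenue.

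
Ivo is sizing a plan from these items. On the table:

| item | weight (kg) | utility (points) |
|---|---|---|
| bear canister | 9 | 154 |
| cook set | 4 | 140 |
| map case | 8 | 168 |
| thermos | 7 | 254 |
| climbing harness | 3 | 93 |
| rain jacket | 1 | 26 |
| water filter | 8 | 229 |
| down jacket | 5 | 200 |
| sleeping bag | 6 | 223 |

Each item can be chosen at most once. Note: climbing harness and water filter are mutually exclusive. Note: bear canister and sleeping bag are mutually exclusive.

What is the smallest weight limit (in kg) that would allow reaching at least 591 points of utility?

16

Minimise kg subject to total utility ≥ 591.
cook set + thermos + down jacket reaches 594 using 16 kg.
Below 16 kg the best achievable stays under 591.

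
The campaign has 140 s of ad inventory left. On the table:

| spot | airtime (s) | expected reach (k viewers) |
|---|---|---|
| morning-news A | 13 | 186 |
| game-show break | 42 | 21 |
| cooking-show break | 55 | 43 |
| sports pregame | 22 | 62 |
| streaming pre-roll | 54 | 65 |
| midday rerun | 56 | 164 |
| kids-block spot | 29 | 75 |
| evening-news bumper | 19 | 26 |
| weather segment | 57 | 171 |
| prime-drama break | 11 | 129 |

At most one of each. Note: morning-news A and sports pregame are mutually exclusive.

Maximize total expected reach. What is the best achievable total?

By expected reach per s: morning-news A 14.31, prime-drama break 11.73, weather segment 3.00 lead.
Morning-news A + midday rerun + weather segment + prime-drama break uses 137 of the 140 s and totals 650.

650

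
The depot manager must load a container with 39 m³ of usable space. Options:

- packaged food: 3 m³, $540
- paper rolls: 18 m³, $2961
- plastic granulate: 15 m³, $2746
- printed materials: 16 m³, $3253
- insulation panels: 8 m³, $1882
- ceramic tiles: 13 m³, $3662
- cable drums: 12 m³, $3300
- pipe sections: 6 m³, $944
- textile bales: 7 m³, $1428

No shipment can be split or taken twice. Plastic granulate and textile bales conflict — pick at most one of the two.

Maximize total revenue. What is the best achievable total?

Ranking by ratio (revenue/m³): ceramic tiles 281.69, cable drums 275.00, insulation panels 235.25, textile bales 204.00.
A density-first pass picks packaged food + insulation panels + ceramic tiles + cable drums — 9384 at 36 m³.
Dropping packaged food frees 3 m³; slotting in pipe sections (6 m³) lifts the total to 9788 at 39 m³.
Next best is packaged food + insulation panels + ceramic tiles + cable drums at 9384 (36 m³) — short by 404.

9788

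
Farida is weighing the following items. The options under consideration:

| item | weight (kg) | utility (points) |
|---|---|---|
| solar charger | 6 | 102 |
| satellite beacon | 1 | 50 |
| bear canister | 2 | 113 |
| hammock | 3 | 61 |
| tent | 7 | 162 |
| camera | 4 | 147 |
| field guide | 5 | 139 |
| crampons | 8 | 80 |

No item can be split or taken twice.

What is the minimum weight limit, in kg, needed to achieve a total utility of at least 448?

Minimise kg subject to total utility ≥ 448.
Taking satellite beacon + bear canister + camera + field guide gives 449 (≥ 448) for 12 kg.
Below 12 kg the best achievable stays under 448.

12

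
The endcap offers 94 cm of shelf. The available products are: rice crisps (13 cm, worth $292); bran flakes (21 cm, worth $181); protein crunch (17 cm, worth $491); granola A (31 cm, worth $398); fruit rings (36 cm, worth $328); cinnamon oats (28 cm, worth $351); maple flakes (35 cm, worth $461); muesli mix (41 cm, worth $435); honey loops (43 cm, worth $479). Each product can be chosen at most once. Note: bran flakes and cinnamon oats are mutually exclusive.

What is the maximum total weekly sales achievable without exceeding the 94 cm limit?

1595

The ratio ordering already packs tightly: rice crisps + protein crunch + cinnamon oats + maple flakes, 93 cm, 1595.
Next best is rice crisps + protein crunch + granola A + cinnamon oats at 1532 (89 cm) — short by 63.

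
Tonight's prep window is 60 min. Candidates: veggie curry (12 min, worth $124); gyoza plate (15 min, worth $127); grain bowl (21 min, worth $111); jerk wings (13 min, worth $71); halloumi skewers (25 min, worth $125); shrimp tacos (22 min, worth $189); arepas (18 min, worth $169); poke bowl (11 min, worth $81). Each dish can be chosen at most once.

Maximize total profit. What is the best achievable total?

Greedy by ratio would take veggie curry + shrimp tacos + arepas: 52 min used, total 482.
Dropping arepas frees 18 min; slotting in gyoza plate + poke bowl (26 min) lifts the total to 521 at 60 min.

521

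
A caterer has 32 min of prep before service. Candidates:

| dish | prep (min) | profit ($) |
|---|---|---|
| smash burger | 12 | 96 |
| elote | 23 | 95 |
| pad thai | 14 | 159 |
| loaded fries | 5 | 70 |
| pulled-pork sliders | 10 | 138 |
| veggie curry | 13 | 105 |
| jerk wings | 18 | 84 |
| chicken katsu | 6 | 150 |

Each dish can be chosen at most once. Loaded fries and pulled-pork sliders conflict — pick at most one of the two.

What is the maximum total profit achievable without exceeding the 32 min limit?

447

Best packing: pad thai + pulled-pork sliders + chicken katsu — 30 min, 447 total.
Runner-up smash burger + pad thai + chicken katsu tops out at 405.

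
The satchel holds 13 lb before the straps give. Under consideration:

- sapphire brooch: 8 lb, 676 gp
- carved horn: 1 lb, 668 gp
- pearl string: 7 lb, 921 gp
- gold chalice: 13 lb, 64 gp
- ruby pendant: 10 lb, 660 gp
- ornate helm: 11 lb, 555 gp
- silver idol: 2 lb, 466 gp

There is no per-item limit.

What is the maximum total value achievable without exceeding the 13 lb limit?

8684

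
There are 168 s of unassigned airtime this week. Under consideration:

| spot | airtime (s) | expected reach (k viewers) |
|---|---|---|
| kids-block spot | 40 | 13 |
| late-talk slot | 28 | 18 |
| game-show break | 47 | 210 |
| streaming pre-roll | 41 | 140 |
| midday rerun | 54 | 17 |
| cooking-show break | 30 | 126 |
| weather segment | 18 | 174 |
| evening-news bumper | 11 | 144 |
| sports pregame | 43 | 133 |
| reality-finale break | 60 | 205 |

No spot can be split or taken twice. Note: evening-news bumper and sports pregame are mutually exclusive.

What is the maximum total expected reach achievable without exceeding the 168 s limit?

859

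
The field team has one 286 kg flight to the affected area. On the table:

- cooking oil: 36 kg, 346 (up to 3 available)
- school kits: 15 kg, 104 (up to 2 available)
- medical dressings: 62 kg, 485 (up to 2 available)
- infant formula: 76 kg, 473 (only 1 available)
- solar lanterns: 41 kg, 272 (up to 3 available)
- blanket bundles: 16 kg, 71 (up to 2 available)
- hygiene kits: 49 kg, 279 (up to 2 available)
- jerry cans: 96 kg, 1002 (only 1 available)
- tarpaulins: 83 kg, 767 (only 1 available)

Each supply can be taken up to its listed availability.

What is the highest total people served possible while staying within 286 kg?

2669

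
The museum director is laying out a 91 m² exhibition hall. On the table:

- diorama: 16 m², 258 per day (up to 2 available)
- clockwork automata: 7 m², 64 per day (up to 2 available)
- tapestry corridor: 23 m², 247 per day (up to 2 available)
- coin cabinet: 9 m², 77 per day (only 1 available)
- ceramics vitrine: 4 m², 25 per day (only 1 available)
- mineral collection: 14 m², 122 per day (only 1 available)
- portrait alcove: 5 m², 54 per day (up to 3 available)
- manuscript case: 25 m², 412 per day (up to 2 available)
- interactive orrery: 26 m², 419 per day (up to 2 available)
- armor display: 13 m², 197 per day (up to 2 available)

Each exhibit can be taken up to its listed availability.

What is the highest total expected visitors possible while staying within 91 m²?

1447

Greedy by ratio would take 2×diorama + ceramics vitrine + portrait alcove + 2×manuscript case: 91 m² used, total 1419.
But manuscript case + 2×interactive orrery + armor display fits in 90 m² and reaches 1447.
No other feasible combination exceeds 1447.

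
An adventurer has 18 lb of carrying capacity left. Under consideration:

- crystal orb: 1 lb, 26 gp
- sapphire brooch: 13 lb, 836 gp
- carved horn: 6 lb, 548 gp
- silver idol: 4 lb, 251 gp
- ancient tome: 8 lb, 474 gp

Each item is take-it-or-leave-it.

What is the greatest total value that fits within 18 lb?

Best packing: carved horn + silver idol + ancient tome — 18 lb, 1273 total.
Next best is crystal orb + sapphire brooch + silver idol at 1113 (18 lb) — short by 160.

1273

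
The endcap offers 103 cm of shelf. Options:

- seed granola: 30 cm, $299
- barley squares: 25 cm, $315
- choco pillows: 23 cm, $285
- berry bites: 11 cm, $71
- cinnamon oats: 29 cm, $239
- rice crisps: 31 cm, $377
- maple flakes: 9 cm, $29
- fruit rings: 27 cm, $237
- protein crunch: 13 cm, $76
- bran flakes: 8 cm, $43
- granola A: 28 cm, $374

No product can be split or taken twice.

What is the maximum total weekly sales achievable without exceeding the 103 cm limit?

By weekly sales per cm: granola A 13.36, barley squares 12.60, choco pillows 12.39 lead.
Best packing: barley squares + choco pillows + fruit rings + granola A — 103 cm, 1211 total.

1211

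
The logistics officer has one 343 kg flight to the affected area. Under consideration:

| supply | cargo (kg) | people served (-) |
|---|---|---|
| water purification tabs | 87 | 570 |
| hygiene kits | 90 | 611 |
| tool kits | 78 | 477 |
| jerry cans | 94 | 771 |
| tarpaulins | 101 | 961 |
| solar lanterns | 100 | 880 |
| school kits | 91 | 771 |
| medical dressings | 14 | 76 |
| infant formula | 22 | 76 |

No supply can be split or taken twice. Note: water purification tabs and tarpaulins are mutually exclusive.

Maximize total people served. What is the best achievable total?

2764

Jerry cans + tarpaulins + solar lanterns + medical dressings + infant formula uses 331 of the 343 kg and totals 2764.
Tarpaulins + solar lanterns + school kits + medical dressings + infant formula (328 kg) also reaches 2764 — a tie, but nothing goes higher.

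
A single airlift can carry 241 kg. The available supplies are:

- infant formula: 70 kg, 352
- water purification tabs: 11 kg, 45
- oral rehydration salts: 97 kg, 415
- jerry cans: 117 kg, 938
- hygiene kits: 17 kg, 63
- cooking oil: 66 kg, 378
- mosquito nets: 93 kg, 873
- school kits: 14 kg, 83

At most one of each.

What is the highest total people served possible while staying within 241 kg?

1957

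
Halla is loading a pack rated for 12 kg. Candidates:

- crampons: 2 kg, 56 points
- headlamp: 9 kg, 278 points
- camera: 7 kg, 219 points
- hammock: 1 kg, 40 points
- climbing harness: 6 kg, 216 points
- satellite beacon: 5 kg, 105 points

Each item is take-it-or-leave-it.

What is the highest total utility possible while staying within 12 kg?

374

By utility per kg: hammock 40.00, climbing harness 36.00, camera 31.29, headlamp 30.89 lead.
A density-first pass picks crampons + hammock + climbing harness — 312 at 9 kg.
Dropping climbing harness frees 6 kg; slotting in headlamp (9 kg) lifts the total to 374 at 12 kg.
Every other selection either busts 12 kg or fails to beat 374.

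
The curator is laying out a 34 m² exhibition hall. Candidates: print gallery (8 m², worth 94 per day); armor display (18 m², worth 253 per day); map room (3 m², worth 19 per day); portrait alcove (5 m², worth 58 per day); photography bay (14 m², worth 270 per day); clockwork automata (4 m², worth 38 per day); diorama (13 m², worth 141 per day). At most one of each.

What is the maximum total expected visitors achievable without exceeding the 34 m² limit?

523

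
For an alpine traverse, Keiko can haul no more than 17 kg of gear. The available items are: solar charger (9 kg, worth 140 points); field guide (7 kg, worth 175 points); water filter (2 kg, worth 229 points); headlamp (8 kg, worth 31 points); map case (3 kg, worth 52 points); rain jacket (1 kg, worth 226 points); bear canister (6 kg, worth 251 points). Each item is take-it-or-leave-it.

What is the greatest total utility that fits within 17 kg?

881

Taking field guide + water filter + rain jacket + bear canister: 16 kg used, 881 in utility.
An exhaustive check of the 128 subsets confirms 881.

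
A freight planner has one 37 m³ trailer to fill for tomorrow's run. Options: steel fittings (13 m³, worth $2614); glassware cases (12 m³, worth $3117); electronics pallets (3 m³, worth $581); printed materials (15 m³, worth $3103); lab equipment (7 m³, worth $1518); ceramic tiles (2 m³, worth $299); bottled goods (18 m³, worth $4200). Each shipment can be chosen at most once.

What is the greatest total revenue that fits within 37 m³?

8835

Ranking by ratio (revenue/m³): glassware cases 259.75, bottled goods 233.33, lab equipment 216.86.
Glassware cases + lab equipment + bottled goods uses 37 of the 37 m³ and totals 8835.
That's the maximum — no swap from here does better than 8835.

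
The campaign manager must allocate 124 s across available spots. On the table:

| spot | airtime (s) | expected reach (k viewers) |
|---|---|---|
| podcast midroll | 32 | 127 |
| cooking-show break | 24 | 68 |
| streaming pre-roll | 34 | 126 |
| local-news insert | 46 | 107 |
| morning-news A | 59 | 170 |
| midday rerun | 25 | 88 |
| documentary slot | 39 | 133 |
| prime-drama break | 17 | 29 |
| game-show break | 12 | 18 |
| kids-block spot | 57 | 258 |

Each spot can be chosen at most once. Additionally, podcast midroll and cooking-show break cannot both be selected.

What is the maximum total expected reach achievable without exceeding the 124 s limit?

511

Best packing: podcast midroll + streaming pre-roll + kids-block spot — 123 s, 511 total.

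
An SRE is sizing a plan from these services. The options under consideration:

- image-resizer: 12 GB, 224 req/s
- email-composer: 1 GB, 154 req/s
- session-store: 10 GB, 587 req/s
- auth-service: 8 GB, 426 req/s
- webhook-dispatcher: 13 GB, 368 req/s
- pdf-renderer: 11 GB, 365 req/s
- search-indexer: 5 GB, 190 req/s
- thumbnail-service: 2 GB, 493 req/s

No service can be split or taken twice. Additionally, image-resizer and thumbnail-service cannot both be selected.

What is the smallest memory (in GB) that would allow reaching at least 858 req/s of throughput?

Look for the lowest-memory combination reaching 858.
auth-service + thumbnail-service reaches 919 using 10 GB.
Any bundle with less than 10 GB falls short of 858.

10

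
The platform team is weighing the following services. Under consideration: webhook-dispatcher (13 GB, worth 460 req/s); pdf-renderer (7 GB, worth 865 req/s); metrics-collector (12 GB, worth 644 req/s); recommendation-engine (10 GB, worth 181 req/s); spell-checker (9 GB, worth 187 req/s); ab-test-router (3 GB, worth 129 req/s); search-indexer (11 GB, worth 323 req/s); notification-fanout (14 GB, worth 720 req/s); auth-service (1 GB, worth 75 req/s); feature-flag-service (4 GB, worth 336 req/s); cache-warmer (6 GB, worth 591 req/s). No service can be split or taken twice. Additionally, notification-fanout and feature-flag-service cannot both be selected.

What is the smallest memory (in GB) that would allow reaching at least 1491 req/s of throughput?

Look for the lowest-memory combination reaching 1491.
pdf-renderer + auth-service + cache-warmer reaches 1531 using 14 GB.
Below 14 GB the best achievable stays under 1491.

14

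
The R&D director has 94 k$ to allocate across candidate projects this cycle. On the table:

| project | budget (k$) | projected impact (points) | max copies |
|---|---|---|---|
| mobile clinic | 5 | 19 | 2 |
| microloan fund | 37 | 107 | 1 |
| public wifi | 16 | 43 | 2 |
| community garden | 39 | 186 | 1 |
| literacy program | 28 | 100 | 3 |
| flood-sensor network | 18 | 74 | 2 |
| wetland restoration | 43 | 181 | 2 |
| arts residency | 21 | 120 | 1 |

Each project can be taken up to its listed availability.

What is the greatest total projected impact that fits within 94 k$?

425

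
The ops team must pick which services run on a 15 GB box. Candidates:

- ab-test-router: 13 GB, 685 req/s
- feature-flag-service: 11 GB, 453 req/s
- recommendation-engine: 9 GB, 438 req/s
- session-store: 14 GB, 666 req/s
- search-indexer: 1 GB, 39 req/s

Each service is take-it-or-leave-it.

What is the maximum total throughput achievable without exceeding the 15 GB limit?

Ab-test-router + search-indexer uses 14 of the 15 GB and totals 724.

724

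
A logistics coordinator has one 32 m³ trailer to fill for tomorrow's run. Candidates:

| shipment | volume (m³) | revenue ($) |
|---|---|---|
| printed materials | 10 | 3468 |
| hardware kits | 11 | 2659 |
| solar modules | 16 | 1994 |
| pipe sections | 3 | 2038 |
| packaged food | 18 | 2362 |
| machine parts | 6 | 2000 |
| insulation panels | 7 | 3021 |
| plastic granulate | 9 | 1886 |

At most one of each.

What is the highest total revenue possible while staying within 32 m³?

11186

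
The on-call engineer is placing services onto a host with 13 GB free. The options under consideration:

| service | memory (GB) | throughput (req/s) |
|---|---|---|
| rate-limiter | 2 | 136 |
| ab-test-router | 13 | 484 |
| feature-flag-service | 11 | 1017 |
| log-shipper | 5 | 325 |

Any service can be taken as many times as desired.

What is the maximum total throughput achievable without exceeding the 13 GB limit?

By throughput per GB: feature-flag-service 92.45, rate-limiter 68.00, log-shipper 65.00 lead.
The ratio ordering already packs tightly: rate-limiter + feature-flag-service, 13 GB, 1153.
No other feasible combination exceeds 1153.

1153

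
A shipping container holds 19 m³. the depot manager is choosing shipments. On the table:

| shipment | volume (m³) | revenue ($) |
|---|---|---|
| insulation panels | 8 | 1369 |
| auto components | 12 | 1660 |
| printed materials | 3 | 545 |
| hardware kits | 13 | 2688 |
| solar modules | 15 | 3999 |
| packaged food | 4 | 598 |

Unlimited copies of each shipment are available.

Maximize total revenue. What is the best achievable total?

Taking the top-ratio shipments first gives printed materials + solar modules for 4544 (18 m³).
Replace printed materials with packaged food: the trade gains 53 net, giving 4597 at 19 m³.

4597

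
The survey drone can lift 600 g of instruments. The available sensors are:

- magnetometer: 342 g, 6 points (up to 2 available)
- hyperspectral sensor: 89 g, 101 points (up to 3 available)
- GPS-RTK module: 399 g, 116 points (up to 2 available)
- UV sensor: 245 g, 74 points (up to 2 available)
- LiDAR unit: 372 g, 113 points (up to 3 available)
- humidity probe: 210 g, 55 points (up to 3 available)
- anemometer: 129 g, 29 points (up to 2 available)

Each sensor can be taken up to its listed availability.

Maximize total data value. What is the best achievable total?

Taking 3×hyperspectral sensor + UV sensor: 512 g used, 377 in data value.
That's the maximum — no swap from here does better than 377.

377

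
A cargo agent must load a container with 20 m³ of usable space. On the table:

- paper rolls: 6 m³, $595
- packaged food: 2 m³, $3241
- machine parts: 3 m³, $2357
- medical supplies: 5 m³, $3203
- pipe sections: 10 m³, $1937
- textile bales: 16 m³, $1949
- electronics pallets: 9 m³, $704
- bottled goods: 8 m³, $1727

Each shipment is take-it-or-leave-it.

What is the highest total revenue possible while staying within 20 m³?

Density check — packaged food 1620.50, machine parts 785.67, medical supplies 640.60 are the best per m³.
The ratio heuristic lands on packaged food + machine parts + medical supplies + bottled goods (10528) but leaves 2 m³ idle.
Replace bottled goods with pipe sections: the trade gains 210 net, giving 10738 at 20 m³.
That's the maximum — no swap from here does better than 10738.

10738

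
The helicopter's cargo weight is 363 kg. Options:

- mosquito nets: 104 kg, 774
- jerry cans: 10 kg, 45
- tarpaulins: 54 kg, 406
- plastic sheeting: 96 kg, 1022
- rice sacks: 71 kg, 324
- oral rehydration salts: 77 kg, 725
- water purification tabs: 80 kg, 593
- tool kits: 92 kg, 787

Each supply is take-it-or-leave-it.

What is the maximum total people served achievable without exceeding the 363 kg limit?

Greedy by ratio would take jerry cans + tarpaulins + plastic sheeting + oral rehydration salts + tool kits: 329 kg used, total 2985.
Dropping tarpaulins frees 54 kg; slotting in water purification tabs (80 kg) lifts the total to 3172 at 355 kg.

3172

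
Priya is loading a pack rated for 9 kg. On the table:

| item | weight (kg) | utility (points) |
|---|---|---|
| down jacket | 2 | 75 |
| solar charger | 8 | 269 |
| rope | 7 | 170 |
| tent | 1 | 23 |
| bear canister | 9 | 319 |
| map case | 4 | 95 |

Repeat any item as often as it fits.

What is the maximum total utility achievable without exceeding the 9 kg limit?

323

Density check — down jacket 37.50, bear canister 35.44, solar charger 33.62 are the best per kg.
4×down jacket + tent uses 9 of the 9 kg and totals 323.
Every other selection either busts 9 kg or fails to beat 323.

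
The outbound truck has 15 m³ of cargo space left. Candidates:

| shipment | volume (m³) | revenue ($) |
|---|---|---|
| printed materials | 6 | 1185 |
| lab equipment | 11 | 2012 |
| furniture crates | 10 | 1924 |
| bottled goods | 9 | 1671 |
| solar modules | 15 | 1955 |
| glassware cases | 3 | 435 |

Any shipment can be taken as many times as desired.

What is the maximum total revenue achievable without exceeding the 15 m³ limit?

2856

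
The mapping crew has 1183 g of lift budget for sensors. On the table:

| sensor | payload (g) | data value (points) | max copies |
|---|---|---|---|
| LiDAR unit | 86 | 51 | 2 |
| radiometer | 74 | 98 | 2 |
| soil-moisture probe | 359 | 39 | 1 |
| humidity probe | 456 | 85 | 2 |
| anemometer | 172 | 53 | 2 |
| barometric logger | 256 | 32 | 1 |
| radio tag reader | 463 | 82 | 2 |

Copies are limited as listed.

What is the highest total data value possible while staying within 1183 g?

2×LiDAR unit + 2×radiometer + humidity probe + 2×anemometer uses 1120 of the 1183 g and totals 489.
Every other selection either busts 1183 g or exceeds an availability limit or fails to beat 489.

489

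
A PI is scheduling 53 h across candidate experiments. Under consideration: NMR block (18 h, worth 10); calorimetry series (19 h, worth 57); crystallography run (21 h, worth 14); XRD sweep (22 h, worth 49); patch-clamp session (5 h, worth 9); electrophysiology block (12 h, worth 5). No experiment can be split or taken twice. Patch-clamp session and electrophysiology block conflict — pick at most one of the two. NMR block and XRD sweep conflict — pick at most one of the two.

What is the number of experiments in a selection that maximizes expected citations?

3

The maximum expected citations within 53 h is 115.
For example calorimetry series + XRD sweep + patch-clamp session achieves it, using 46 h.
Every optimal selection uses 3 experiments.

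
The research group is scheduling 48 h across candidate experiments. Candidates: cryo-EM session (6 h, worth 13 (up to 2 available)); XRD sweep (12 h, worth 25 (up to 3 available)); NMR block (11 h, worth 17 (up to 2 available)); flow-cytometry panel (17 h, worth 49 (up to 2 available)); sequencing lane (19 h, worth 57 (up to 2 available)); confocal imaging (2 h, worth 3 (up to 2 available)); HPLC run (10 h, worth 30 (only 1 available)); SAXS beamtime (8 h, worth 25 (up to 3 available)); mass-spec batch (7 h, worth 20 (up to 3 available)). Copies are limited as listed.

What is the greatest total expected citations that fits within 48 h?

145

Ranking by ratio (expected citations/h): SAXS beamtime 3.12, sequencing lane 3.00, HPLC run 3.00.
The ratio heuristic lands on sequencing lane + 2×confocal imaging + 3×SAXS beamtime (138) but leaves 1 h idle.
Dropping sequencing lane and 2×confocal imaging frees 23 h; slotting in HPLC run + 2×mass-spec batch (24 h) lifts the total to 145 at 48 h.
That's the maximum — no swap from here does better than 145.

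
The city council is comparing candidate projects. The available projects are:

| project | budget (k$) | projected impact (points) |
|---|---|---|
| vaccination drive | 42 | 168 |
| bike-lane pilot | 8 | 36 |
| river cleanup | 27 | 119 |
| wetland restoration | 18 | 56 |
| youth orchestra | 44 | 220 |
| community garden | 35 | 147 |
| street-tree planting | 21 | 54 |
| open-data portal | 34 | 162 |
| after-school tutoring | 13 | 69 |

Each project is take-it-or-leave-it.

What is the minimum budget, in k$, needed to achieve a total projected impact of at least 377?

78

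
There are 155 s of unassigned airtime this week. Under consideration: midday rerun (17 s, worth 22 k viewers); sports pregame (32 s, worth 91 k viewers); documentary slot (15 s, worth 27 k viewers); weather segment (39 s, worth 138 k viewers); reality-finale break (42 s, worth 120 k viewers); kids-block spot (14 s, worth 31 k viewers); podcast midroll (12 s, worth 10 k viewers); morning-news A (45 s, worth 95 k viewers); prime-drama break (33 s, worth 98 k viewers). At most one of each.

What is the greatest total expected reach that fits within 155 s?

Taking sports pregame + weather segment + reality-finale break + prime-drama break: 146 s used, 447 in expected reach.
Runner-up documentary slot + weather segment + reality-finale break + kids-block spot + podcast midroll + prime-drama break tops out at 424.

447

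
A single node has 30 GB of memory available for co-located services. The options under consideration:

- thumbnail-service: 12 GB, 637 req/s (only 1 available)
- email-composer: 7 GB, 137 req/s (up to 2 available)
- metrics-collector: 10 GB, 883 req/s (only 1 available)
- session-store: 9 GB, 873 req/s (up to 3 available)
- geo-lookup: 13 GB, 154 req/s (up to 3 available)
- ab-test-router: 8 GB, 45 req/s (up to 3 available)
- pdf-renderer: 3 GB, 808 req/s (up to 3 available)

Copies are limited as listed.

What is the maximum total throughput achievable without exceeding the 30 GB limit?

Filling by ratio: 2×session-store + 3×pdf-renderer for 4170, with 3 GB left unused.
The 9 GB tied up in session-store is better spent on metrics-collector — total rises to 4180 (28 GB).
Every other selection either busts 30 GB or exceeds an availability limit or fails to beat 4180.

4180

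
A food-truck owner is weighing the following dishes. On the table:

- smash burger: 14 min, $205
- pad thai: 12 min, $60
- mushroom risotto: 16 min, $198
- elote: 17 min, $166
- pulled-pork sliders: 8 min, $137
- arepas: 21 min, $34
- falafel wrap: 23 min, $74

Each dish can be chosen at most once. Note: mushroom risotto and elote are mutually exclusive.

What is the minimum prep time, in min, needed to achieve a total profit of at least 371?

30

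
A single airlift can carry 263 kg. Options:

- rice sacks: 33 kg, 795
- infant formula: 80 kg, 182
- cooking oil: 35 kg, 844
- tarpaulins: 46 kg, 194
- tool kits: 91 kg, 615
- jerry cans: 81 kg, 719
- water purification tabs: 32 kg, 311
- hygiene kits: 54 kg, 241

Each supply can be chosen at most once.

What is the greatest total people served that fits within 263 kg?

Taking the top-ratio supplies first gives rice sacks + cooking oil + jerry cans + water purification tabs + hygiene kits for 2910 (235 kg).
Dropping water purification tabs and hygiene kits frees 86 kg; slotting in tool kits (91 kg) lifts the total to 2973 at 240 kg.
Nothing else within 263 kg beats 2973.

2973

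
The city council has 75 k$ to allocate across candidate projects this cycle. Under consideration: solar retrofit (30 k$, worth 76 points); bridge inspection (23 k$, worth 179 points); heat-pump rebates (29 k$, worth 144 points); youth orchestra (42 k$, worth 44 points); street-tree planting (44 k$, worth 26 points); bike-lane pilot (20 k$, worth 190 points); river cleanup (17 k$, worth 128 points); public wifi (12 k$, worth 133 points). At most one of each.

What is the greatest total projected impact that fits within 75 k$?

630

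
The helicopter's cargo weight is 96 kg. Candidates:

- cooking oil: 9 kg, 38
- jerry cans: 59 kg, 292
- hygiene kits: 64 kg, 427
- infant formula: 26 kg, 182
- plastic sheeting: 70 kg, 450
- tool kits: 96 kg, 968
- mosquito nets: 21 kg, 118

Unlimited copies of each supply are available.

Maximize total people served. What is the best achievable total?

968

Taking tool kits: 96 kg used, 968 in people served.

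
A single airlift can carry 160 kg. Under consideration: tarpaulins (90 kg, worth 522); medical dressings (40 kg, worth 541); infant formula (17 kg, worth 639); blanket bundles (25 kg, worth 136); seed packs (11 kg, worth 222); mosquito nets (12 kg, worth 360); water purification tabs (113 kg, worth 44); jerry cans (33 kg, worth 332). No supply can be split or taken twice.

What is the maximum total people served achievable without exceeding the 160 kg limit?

2230

Taking medical dressings + infant formula + blanket bundles + seed packs + mosquito nets + jerry cans: 138 kg used, 2230 in people served.
The closest alternative, medical dressings + infant formula + seed packs + mosquito nets + jerry cans, reaches only 2094.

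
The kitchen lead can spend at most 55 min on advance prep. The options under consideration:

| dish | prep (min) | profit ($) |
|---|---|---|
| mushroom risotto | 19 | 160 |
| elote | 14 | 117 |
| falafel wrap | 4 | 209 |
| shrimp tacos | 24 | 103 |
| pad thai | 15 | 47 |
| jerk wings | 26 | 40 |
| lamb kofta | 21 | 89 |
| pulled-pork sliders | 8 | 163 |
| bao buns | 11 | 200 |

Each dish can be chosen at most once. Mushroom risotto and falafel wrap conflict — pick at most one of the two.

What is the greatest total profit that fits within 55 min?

Best packing: elote + falafel wrap + pad thai + pulled-pork sliders + bao buns — 52 min, 736 total.
That's the maximum — no feasible swap from here does better than 736.

736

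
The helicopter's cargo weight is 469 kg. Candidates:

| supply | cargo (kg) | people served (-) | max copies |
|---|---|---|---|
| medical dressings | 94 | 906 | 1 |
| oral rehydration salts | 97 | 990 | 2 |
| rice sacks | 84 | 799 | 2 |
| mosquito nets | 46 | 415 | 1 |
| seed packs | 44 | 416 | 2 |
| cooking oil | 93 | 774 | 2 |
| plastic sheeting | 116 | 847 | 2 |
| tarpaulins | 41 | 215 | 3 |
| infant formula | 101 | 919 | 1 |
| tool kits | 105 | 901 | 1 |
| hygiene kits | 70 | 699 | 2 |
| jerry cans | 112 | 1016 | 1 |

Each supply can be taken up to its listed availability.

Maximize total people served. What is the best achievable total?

4625

Greedy by ratio would take medical dressings + 2×oral rehydration salts + tarpaulins + 2×hygiene kits: 469 kg used, total 4499.
Dropping medical dressings and tarpaulins frees 135 kg; slotting in mosquito nets + 2×seed packs (134 kg) lifts the total to 4625 at 468 kg.
Every other selection either busts 469 kg or exceeds an availability limit or fails to beat 4625.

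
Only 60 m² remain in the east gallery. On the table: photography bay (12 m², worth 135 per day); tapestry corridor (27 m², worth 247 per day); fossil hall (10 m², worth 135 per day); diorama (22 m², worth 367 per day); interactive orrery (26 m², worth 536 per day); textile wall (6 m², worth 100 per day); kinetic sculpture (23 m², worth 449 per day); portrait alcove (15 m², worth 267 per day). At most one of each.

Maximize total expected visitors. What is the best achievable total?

Greedy by ratio would take interactive orrery + textile wall + kinetic sculpture: 55 m² used, total 1085.
The 6 m² tied up in textile wall is better spent on fossil hall — total rises to 1120 (59 m²).
Next best is interactive orrery + textile wall + kinetic sculpture at 1085 (55 m²) — short by 35.

1120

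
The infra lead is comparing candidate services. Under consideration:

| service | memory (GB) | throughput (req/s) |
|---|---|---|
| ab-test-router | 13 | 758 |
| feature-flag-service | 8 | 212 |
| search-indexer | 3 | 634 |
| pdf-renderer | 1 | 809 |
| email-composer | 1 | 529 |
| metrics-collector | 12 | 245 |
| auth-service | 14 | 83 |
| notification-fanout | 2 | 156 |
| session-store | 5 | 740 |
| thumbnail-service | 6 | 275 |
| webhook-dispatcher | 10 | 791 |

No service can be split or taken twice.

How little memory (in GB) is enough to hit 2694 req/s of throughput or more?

10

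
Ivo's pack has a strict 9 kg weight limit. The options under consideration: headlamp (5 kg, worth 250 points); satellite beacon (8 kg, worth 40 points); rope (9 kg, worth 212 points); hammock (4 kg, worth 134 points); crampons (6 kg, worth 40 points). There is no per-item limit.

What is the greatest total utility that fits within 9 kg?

384

Density check — headlamp 50.00, hammock 33.50, rope 23.56 are the best per kg.
The ratio ordering already packs tightly: headlamp + hammock, 9 kg, 384.
Every other selection either busts 9 kg or fails to beat 384.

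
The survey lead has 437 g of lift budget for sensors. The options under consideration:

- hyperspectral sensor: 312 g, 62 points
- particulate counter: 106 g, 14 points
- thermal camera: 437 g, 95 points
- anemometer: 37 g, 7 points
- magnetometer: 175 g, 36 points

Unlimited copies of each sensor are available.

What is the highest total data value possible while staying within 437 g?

95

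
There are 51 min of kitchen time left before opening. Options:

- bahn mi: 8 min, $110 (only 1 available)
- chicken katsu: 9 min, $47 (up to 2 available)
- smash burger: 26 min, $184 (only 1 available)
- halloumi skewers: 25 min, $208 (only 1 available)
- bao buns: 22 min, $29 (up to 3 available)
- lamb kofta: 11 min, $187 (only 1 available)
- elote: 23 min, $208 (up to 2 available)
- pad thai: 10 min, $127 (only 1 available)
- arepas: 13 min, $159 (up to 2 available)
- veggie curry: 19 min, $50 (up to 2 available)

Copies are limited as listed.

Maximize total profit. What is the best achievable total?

Taking the top-ratio dishes first gives bahn mi + chicken katsu + lamb kofta + pad thai + arepas for 630 (51 min).
Replace bahn mi and chicken katsu with arepas: the trade gains 2 net, giving 632 at 47 min.
No other feasible combination exceeds 632.

632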